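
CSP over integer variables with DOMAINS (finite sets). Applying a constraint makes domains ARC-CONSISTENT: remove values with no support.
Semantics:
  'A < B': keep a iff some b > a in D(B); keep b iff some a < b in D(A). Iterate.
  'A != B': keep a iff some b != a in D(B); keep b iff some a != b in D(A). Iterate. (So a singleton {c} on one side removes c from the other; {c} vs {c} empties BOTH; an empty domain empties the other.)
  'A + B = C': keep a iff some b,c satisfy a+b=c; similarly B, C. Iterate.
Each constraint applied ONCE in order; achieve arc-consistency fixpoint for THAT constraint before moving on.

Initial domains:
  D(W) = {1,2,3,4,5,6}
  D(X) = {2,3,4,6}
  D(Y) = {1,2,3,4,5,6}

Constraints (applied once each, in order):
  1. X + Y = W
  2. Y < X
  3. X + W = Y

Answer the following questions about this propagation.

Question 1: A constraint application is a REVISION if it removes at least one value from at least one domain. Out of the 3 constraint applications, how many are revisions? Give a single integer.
Constraint 1 (X + Y = W) on D(X)={2,3,4,6} D(Y)={1,2,3,4,5,6} D(W)={1,2,3,4,5,6}: X {2,3,4,6}->{2,3,4}; Y {1,2,3,4,5,6}->{1,2,3,4}; W {1,2,3,4,5,6}->{3,4,5,6} => REVISION
Constraint 2 (Y < X) on D(Y)={1,2,3,4} D(X)={2,3,4}: Y {1,2,3,4}->{1,2,3} => REVISION
Constraint 3 (X + W = Y) on D(X)={2,3,4} D(W)={3,4,5,6} D(Y)={1,2,3}: X {2,3,4}->{}; W {3,4,5,6}->{}; Y {1,2,3}->{} => REVISION
Total revisions = 3

Answer: 3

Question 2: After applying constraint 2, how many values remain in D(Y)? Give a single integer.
Answer: 3

Derivation:
Constraint 1 (X + Y = W) on D(X)={2,3,4,6} D(Y)={1,2,3,4,5,6} D(W)={1,2,3,4,5,6}: X {2,3,4,6}->{2,3,4}; Y {1,2,3,4,5,6}->{1,2,3,4}; W {1,2,3,4,5,6}->{3,4,5,6}
Constraint 2 (Y < X) on D(Y)={1,2,3,4} D(X)={2,3,4}: Y {1,2,3,4}->{1,2,3}
So after constraint 2: D(Y)={1,2,3}, size = 3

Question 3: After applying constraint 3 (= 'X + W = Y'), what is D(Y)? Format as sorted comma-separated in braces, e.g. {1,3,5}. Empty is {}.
Constraint 1 (X + Y = W) on D(X)={2,3,4,6} D(Y)={1,2,3,4,5,6} D(W)={1,2,3,4,5,6}: X {2,3,4,6}->{2,3,4}; Y {1,2,3,4,5,6}->{1,2,3,4}; W {1,2,3,4,5,6}->{3,4,5,6}
Constraint 2 (Y < X) on D(Y)={1,2,3,4} D(X)={2,3,4}: Y {1,2,3,4}->{1,2,3}
Constraint 3 (X + W = Y) on D(X)={2,3,4} D(W)={3,4,5,6} D(Y)={1,2,3}: X {2,3,4}->{}; W {3,4,5,6}->{}; Y {1,2,3}->{}
So after constraint 3: D(Y) = {}

Answer: {}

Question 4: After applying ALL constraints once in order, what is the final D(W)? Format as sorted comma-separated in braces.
Answer: {}

Derivation:
Constraint 1 (X + Y = W) on D(X)={2,3,4,6} D(Y)={1,2,3,4,5,6} D(W)={1,2,3,4,5,6}: X {2,3,4,6}->{2,3,4}; Y {1,2,3,4,5,6}->{1,2,3,4}; W {1,2,3,4,5,6}->{3,4,5,6}
Constraint 2 (Y < X) on D(Y)={1,2,3,4} D(X)={2,3,4}: Y {1,2,3,4}->{1,2,3}
Constraint 3 (X + W = Y) on D(X)={2,3,4} D(W)={3,4,5,6} D(Y)={1,2,3}: X {2,3,4}->{}; W {3,4,5,6}->{}; Y {1,2,3}->{}
So after all 3 constraints: D(W) = {}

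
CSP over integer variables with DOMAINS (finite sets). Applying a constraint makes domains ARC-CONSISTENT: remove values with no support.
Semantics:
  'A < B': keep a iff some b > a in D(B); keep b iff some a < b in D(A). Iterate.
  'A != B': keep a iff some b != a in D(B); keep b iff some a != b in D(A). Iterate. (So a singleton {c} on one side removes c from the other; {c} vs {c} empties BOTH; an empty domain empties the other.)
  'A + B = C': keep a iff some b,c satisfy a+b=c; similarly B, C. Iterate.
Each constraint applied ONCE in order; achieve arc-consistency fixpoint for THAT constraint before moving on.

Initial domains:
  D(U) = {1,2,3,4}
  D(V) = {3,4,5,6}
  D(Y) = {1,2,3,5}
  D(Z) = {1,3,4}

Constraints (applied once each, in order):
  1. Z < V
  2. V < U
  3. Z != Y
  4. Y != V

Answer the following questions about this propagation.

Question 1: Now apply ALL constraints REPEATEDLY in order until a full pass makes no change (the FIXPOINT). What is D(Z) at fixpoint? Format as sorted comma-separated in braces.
pass 0 (initial): D(Z)={1,3,4}
pass 1: U {1,2,3,4}->{4}; V {3,4,5,6}->{3}; Y {1,2,3,5}->{1,2,5}
pass 2: Y {1,2,5}->{2,5}; Z {1,3,4}->{1}
pass 3: no change
Fixpoint after 3 passes: D(Z) = {1}

Answer: {1}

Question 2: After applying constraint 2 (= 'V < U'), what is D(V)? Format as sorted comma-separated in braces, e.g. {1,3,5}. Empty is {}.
Constraint 1 (Z < V) on D(Z)={1,3,4} D(V)={3,4,5,6}: no change
Constraint 2 (V < U) on D(V)={3,4,5,6} D(U)={1,2,3,4}: V {3,4,5,6}->{3}; U {1,2,3,4}->{4}
So after constraint 2: D(V) = {3}

Answer: {3}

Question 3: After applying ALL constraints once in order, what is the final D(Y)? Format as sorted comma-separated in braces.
Answer: {1,2,5}

Derivation:
Constraint 1 (Z < V) on D(Z)={1,3,4} D(V)={3,4,5,6}: no change
Constraint 2 (V < U) on D(V)={3,4,5,6} D(U)={1,2,3,4}: V {3,4,5,6}->{3}; U {1,2,3,4}->{4}
Constraint 3 (Z != Y) on D(Z)={1,3,4} D(Y)={1,2,3,5}: no change
Constraint 4 (Y != V) on D(Y)={1,2,3,5} D(V)={3}: Y {1,2,3,5}->{1,2,5}
So after all 4 constraints: D(Y) = {1,2,5}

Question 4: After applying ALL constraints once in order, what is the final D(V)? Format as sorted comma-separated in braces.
Constraint 1 (Z < V) on D(Z)={1,3,4} D(V)={3,4,5,6}: no change
Constraint 2 (V < U) on D(V)={3,4,5,6} D(U)={1,2,3,4}: V {3,4,5,6}->{3}; U {1,2,3,4}->{4}
Constraint 3 (Z != Y) on D(Z)={1,3,4} D(Y)={1,2,3,5}: no change
Constraint 4 (Y != V) on D(Y)={1,2,3,5} D(V)={3}: Y {1,2,3,5}->{1,2,5}
So after all 4 constraints: D(V) = {3}

Answer: {3}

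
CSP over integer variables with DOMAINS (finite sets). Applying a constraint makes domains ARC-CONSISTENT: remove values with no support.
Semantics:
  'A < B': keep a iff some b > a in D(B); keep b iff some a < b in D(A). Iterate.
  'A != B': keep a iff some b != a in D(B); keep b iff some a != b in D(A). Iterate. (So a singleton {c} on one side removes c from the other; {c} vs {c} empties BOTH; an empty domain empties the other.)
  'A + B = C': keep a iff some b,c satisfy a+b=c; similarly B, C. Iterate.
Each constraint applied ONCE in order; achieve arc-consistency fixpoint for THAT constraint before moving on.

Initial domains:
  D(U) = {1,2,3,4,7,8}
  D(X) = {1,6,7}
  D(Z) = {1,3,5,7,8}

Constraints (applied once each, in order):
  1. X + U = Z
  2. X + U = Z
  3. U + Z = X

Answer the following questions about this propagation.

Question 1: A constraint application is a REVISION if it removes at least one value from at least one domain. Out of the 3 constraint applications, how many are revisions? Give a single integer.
Constraint 1 (X + U = Z) on D(X)={1,6,7} D(U)={1,2,3,4,7,8} D(Z)={1,3,5,7,8}: U {1,2,3,4,7,8}->{1,2,4,7}; Z {1,3,5,7,8}->{3,5,7,8} => REVISION
Constraint 2 (X + U = Z) on D(X)={1,6,7} D(U)={1,2,4,7} D(Z)={3,5,7,8}: no change => not a revision
Constraint 3 (U + Z = X) on D(U)={1,2,4,7} D(Z)={3,5,7,8} D(X)={1,6,7}: U {1,2,4,7}->{1,2,4}; Z {3,5,7,8}->{3,5}; X {1,6,7}->{6,7} => REVISION
Total revisions = 2

Answer: 2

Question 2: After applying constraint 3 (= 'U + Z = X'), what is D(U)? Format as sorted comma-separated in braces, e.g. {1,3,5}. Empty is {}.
Constraint 1 (X + U = Z) on D(X)={1,6,7} D(U)={1,2,3,4,7,8} D(Z)={1,3,5,7,8}: U {1,2,3,4,7,8}->{1,2,4,7}; Z {1,3,5,7,8}->{3,5,7,8}
Constraint 2 (X + U = Z) on D(X)={1,6,7} D(U)={1,2,4,7} D(Z)={3,5,7,8}: no change
Constraint 3 (U + Z = X) on D(U)={1,2,4,7} D(Z)={3,5,7,8} D(X)={1,6,7}: U {1,2,4,7}->{1,2,4}; Z {3,5,7,8}->{3,5}; X {1,6,7}->{6,7}
So after constraint 3: D(U) = {1,2,4}

Answer: {1,2,4}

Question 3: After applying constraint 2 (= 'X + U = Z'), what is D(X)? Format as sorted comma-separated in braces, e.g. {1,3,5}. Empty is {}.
Constraint 1 (X + U = Z) on D(X)={1,6,7} D(U)={1,2,3,4,7,8} D(Z)={1,3,5,7,8}: U {1,2,3,4,7,8}->{1,2,4,7}; Z {1,3,5,7,8}->{3,5,7,8}
Constraint 2 (X + U = Z) on D(X)={1,6,7} D(U)={1,2,4,7} D(Z)={3,5,7,8}: no change
So after constraint 2: D(X) = {1,6,7}

Answer: {1,6,7}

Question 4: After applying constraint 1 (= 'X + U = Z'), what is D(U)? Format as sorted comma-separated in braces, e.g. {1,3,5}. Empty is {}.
Answer: {1,2,4,7}

Derivation:
Constraint 1 (X + U = Z) on D(X)={1,6,7} D(U)={1,2,3,4,7,8} D(Z)={1,3,5,7,8}: U {1,2,3,4,7,8}->{1,2,4,7}; Z {1,3,5,7,8}->{3,5,7,8}
So after constraint 1: D(U) = {1,2,4,7}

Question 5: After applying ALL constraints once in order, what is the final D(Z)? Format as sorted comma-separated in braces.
Answer: {3,5}

Derivation:
Constraint 1 (X + U = Z) on D(X)={1,6,7} D(U)={1,2,3,4,7,8} D(Z)={1,3,5,7,8}: U {1,2,3,4,7,8}->{1,2,4,7}; Z {1,3,5,7,8}->{3,5,7,8}
Constraint 2 (X + U = Z) on D(X)={1,6,7} D(U)={1,2,4,7} D(Z)={3,5,7,8}: no change
Constraint 3 (U + Z = X) on D(U)={1,2,4,7} D(Z)={3,5,7,8} D(X)={1,6,7}: U {1,2,4,7}->{1,2,4}; Z {3,5,7,8}->{3,5}; X {1,6,7}->{6,7}
So after all 3 constraints: D(Z) = {3,5}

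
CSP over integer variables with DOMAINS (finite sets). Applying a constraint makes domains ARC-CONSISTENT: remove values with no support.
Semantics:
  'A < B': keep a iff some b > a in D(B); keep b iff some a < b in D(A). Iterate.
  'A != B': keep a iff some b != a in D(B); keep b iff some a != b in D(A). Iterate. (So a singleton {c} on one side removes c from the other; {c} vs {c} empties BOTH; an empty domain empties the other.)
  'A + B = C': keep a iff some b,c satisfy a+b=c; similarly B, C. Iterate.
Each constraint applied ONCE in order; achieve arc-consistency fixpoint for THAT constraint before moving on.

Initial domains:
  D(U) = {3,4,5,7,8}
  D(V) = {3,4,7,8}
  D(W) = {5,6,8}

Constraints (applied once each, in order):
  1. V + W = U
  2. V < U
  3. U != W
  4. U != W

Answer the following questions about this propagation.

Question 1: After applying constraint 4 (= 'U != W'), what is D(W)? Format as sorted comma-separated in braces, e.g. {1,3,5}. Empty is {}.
Answer: {5}

Derivation:
Constraint 1 (V + W = U) on D(V)={3,4,7,8} D(W)={5,6,8} D(U)={3,4,5,7,8}: V {3,4,7,8}->{3}; W {5,6,8}->{5}; U {3,4,5,7,8}->{8}
Constraint 2 (V < U) on D(V)={3} D(U)={8}: no change
Constraint 3 (U != W) on D(U)={8} D(W)={5}: no change
Constraint 4 (U != W) on D(U)={8} D(W)={5}: no change
So after constraint 4: D(W) = {5}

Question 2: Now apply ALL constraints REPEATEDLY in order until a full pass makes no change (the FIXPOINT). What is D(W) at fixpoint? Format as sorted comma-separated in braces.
Answer: {5}

Derivation:
pass 0 (initial): D(W)={5,6,8}
pass 1: U {3,4,5,7,8}->{8}; V {3,4,7,8}->{3}; W {5,6,8}->{5}
pass 2: no change
Fixpoint after 2 passes: D(W) = {5}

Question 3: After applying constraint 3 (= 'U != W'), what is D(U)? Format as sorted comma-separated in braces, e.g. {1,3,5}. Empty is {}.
Constraint 1 (V + W = U) on D(V)={3,4,7,8} D(W)={5,6,8} D(U)={3,4,5,7,8}: V {3,4,7,8}->{3}; W {5,6,8}->{5}; U {3,4,5,7,8}->{8}
Constraint 2 (V < U) on D(V)={3} D(U)={8}: no change
Constraint 3 (U != W) on D(U)={8} D(W)={5}: no change
So after constraint 3: D(U) = {8}

Answer: {8}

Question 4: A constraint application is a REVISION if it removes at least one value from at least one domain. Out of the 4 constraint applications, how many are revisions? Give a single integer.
Constraint 1 (V + W = U) on D(V)={3,4,7,8} D(W)={5,6,8} D(U)={3,4,5,7,8}: V {3,4,7,8}->{3}; W {5,6,8}->{5}; U {3,4,5,7,8}->{8} => REVISION
Constraint 2 (V < U) on D(V)={3} D(U)={8}: no change => not a revision
Constraint 3 (U != W) on D(U)={8} D(W)={5}: no change => not a revision
Constraint 4 (U != W) on D(U)={8} D(W)={5}: no change => not a revision
Total revisions = 1

Answer: 1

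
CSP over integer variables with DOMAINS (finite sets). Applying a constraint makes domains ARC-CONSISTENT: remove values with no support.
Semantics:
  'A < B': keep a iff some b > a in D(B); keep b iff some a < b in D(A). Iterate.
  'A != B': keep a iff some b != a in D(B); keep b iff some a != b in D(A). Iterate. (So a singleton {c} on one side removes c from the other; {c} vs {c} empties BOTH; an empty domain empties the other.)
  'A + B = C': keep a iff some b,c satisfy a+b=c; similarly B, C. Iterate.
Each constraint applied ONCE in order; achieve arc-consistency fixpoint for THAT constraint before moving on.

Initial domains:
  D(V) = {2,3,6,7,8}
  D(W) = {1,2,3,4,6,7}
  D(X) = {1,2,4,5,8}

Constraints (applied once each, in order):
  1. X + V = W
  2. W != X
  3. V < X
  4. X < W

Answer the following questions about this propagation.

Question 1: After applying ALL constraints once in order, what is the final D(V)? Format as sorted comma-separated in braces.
Answer: {2,3}

Derivation:
Constraint 1 (X + V = W) on D(X)={1,2,4,5,8} D(V)={2,3,6,7,8} D(W)={1,2,3,4,6,7}: X {1,2,4,5,8}->{1,2,4,5}; V {2,3,6,7,8}->{2,3,6}; W {1,2,3,4,6,7}->{3,4,6,7}
Constraint 2 (W != X) on D(W)={3,4,6,7} D(X)={1,2,4,5}: no change
Constraint 3 (V < X) on D(V)={2,3,6} D(X)={1,2,4,5}: V {2,3,6}->{2,3}; X {1,2,4,5}->{4,5}
Constraint 4 (X < W) on D(X)={4,5} D(W)={3,4,6,7}: W {3,4,6,7}->{6,7}
So after all 4 constraints: D(V) = {2,3}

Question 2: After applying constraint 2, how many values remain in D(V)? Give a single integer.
Constraint 1 (X + V = W) on D(X)={1,2,4,5,8} D(V)={2,3,6,7,8} D(W)={1,2,3,4,6,7}: X {1,2,4,5,8}->{1,2,4,5}; V {2,3,6,7,8}->{2,3,6}; W {1,2,3,4,6,7}->{3,4,6,7}
Constraint 2 (W != X) on D(W)={3,4,6,7} D(X)={1,2,4,5}: no change
So after constraint 2: D(V)={2,3,6}, size = 3

Answer: 3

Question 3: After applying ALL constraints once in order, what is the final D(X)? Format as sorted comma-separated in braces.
Answer: {4,5}

Derivation:
Constraint 1 (X + V = W) on D(X)={1,2,4,5,8} D(V)={2,3,6,7,8} D(W)={1,2,3,4,6,7}: X {1,2,4,5,8}->{1,2,4,5}; V {2,3,6,7,8}->{2,3,6}; W {1,2,3,4,6,7}->{3,4,6,7}
Constraint 2 (W != X) on D(W)={3,4,6,7} D(X)={1,2,4,5}: no change
Constraint 3 (V < X) on D(V)={2,3,6} D(X)={1,2,4,5}: V {2,3,6}->{2,3}; X {1,2,4,5}->{4,5}
Constraint 4 (X < W) on D(X)={4,5} D(W)={3,4,6,7}: W {3,4,6,7}->{6,7}
So after all 4 constraints: D(X) = {4,5}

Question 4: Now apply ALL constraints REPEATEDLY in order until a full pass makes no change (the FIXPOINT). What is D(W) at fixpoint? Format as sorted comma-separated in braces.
pass 0 (initial): D(W)={1,2,3,4,6,7}
pass 1: V {2,3,6,7,8}->{2,3}; W {1,2,3,4,6,7}->{6,7}; X {1,2,4,5,8}->{4,5}
pass 2: no change
Fixpoint after 2 passes: D(W) = {6,7}

Answer: {6,7}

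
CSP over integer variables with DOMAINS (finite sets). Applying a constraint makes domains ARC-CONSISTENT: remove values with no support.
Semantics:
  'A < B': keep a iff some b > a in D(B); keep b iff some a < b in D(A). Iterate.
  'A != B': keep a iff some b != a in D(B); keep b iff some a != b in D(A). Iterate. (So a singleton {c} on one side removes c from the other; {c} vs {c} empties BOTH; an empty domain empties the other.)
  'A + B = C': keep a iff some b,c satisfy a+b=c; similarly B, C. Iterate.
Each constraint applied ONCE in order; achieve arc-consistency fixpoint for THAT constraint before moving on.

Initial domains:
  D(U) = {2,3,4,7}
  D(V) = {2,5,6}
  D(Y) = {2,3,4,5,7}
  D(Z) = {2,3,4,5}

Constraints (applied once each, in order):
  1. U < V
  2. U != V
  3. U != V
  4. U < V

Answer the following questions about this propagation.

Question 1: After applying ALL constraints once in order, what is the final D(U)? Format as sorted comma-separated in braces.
Constraint 1 (U < V) on D(U)={2,3,4,7} D(V)={2,5,6}: U {2,3,4,7}->{2,3,4}; V {2,5,6}->{5,6}
Constraint 2 (U != V) on D(U)={2,3,4} D(V)={5,6}: no change
Constraint 3 (U != V) on D(U)={2,3,4} D(V)={5,6}: no change
Constraint 4 (U < V) on D(U)={2,3,4} D(V)={5,6}: no change
So after all 4 constraints: D(U) = {2,3,4}

Answer: {2,3,4}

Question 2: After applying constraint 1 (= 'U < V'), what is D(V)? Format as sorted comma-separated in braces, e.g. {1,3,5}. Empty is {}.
Constraint 1 (U < V) on D(U)={2,3,4,7} D(V)={2,5,6}: U {2,3,4,7}->{2,3,4}; V {2,5,6}->{5,6}
So after constraint 1: D(V) = {5,6}

Answer: {5,6}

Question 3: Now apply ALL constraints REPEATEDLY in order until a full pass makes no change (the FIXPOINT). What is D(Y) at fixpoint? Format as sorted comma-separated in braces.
Answer: {2,3,4,5,7}

Derivation:
pass 0 (initial): D(Y)={2,3,4,5,7}
pass 1: U {2,3,4,7}->{2,3,4}; V {2,5,6}->{5,6}
pass 2: no change
Fixpoint after 2 passes: D(Y) = {2,3,4,5,7}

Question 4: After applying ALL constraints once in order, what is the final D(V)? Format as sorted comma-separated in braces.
Constraint 1 (U < V) on D(U)={2,3,4,7} D(V)={2,5,6}: U {2,3,4,7}->{2,3,4}; V {2,5,6}->{5,6}
Constraint 2 (U != V) on D(U)={2,3,4} D(V)={5,6}: no change
Constraint 3 (U != V) on D(U)={2,3,4} D(V)={5,6}: no change
Constraint 4 (U < V) on D(U)={2,3,4} D(V)={5,6}: no change
So after all 4 constraints: D(V) = {5,6}

Answer: {5,6}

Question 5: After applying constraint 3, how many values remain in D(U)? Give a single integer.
Constraint 1 (U < V) on D(U)={2,3,4,7} D(V)={2,5,6}: U {2,3,4,7}->{2,3,4}; V {2,5,6}->{5,6}
Constraint 2 (U != V) on D(U)={2,3,4} D(V)={5,6}: no change
Constraint 3 (U != V) on D(U)={2,3,4} D(V)={5,6}: no change
So after constraint 3: D(U)={2,3,4}, size = 3

Answer: 3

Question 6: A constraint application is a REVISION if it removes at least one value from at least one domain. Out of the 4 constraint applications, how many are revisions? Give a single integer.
Constraint 1 (U < V) on D(U)={2,3,4,7} D(V)={2,5,6}: U {2,3,4,7}->{2,3,4}; V {2,5,6}->{5,6} => REVISION
Constraint 2 (U != V) on D(U)={2,3,4} D(V)={5,6}: no change => not a revision
Constraint 3 (U != V) on D(U)={2,3,4} D(V)={5,6}: no change => not a revision
Constraint 4 (U < V) on D(U)={2,3,4} D(V)={5,6}: no change => not a revision
Total revisions = 1

Answer: 1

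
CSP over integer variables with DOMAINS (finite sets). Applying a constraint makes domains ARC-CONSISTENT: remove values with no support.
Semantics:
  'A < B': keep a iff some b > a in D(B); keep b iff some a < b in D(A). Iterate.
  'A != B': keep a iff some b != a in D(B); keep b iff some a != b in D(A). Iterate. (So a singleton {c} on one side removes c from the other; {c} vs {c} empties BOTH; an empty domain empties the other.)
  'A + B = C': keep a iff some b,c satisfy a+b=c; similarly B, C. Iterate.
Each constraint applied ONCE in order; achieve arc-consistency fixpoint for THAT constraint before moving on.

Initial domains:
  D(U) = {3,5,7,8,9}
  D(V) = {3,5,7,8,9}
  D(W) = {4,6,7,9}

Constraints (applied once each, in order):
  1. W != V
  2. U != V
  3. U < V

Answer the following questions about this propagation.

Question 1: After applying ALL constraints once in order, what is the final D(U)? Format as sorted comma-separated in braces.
Constraint 1 (W != V) on D(W)={4,6,7,9} D(V)={3,5,7,8,9}: no change
Constraint 2 (U != V) on D(U)={3,5,7,8,9} D(V)={3,5,7,8,9}: no change
Constraint 3 (U < V) on D(U)={3,5,7,8,9} D(V)={3,5,7,8,9}: U {3,5,7,8,9}->{3,5,7,8}; V {3,5,7,8,9}->{5,7,8,9}
So after all 3 constraints: D(U) = {3,5,7,8}

Answer: {3,5,7,8}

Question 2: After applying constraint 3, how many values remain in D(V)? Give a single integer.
Constraint 1 (W != V) on D(W)={4,6,7,9} D(V)={3,5,7,8,9}: no change
Constraint 2 (U != V) on D(U)={3,5,7,8,9} D(V)={3,5,7,8,9}: no change
Constraint 3 (U < V) on D(U)={3,5,7,8,9} D(V)={3,5,7,8,9}: U {3,5,7,8,9}->{3,5,7,8}; V {3,5,7,8,9}->{5,7,8,9}
So after constraint 3: D(V)={5,7,8,9}, size = 4

Answer: 4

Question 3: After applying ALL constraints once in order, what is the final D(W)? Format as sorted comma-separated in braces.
Constraint 1 (W != V) on D(W)={4,6,7,9} D(V)={3,5,7,8,9}: no change
Constraint 2 (U != V) on D(U)={3,5,7,8,9} D(V)={3,5,7,8,9}: no change
Constraint 3 (U < V) on D(U)={3,5,7,8,9} D(V)={3,5,7,8,9}: U {3,5,7,8,9}->{3,5,7,8}; V {3,5,7,8,9}->{5,7,8,9}
So after all 3 constraints: D(W) = {4,6,7,9}

Answer: {4,6,7,9}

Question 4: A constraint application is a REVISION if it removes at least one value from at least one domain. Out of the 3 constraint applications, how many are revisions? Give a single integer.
Answer: 1

Derivation:
Constraint 1 (W != V) on D(W)={4,6,7,9} D(V)={3,5,7,8,9}: no change => not a revision
Constraint 2 (U != V) on D(U)={3,5,7,8,9} D(V)={3,5,7,8,9}: no change => not a revision
Constraint 3 (U < V) on D(U)={3,5,7,8,9} D(V)={3,5,7,8,9}: U {3,5,7,8,9}->{3,5,7,8}; V {3,5,7,8,9}->{5,7,8,9} => REVISION
Total revisions = 1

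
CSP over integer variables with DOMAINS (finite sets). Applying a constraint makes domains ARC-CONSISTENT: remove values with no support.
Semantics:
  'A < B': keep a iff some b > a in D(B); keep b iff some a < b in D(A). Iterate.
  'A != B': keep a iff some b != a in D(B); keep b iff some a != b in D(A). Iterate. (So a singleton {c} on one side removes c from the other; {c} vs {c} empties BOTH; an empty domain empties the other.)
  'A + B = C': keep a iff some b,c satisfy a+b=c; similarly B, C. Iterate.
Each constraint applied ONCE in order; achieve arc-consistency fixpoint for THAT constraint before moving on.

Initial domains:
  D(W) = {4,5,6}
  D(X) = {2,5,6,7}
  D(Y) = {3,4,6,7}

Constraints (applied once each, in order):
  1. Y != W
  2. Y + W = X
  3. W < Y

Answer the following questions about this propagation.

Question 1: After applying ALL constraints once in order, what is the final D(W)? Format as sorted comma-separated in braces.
Constraint 1 (Y != W) on D(Y)={3,4,6,7} D(W)={4,5,6}: no change
Constraint 2 (Y + W = X) on D(Y)={3,4,6,7} D(W)={4,5,6} D(X)={2,5,6,7}: Y {3,4,6,7}->{3}; W {4,5,6}->{4}; X {2,5,6,7}->{7}
Constraint 3 (W < Y) on D(W)={4} D(Y)={3}: W {4}->{}; Y {3}->{}
So after all 3 constraints: D(W) = {}

Answer: {}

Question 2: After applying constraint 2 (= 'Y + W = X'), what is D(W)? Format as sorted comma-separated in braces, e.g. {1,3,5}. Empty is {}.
Constraint 1 (Y != W) on D(Y)={3,4,6,7} D(W)={4,5,6}: no change
Constraint 2 (Y + W = X) on D(Y)={3,4,6,7} D(W)={4,5,6} D(X)={2,5,6,7}: Y {3,4,6,7}->{3}; W {4,5,6}->{4}; X {2,5,6,7}->{7}
So after constraint 2: D(W) = {4}

Answer: {4}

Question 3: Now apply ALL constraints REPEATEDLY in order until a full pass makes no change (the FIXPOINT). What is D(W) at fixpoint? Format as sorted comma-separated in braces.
pass 0 (initial): D(W)={4,5,6}
pass 1: W {4,5,6}->{}; X {2,5,6,7}->{7}; Y {3,4,6,7}->{}
pass 2: X {7}->{}
pass 3: no change
Fixpoint after 3 passes: D(W) = {}

Answer: {}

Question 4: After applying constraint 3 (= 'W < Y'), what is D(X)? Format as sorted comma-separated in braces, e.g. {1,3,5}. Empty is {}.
Constraint 1 (Y != W) on D(Y)={3,4,6,7} D(W)={4,5,6}: no change
Constraint 2 (Y + W = X) on D(Y)={3,4,6,7} D(W)={4,5,6} D(X)={2,5,6,7}: Y {3,4,6,7}->{3}; W {4,5,6}->{4}; X {2,5,6,7}->{7}
Constraint 3 (W < Y) on D(W)={4} D(Y)={3}: W {4}->{}; Y {3}->{}
So after constraint 3: D(X) = {7}

Answer: {7}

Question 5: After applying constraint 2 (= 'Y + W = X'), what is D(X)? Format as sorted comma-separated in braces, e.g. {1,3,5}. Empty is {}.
Constraint 1 (Y != W) on D(Y)={3,4,6,7} D(W)={4,5,6}: no change
Constraint 2 (Y + W = X) on D(Y)={3,4,6,7} D(W)={4,5,6} D(X)={2,5,6,7}: Y {3,4,6,7}->{3}; W {4,5,6}->{4}; X {2,5,6,7}->{7}
So after constraint 2: D(X) = {7}

Answer: {7}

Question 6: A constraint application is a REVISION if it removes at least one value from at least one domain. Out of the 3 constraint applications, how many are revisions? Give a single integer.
Constraint 1 (Y != W) on D(Y)={3,4,6,7} D(W)={4,5,6}: no change => not a revision
Constraint 2 (Y + W = X) on D(Y)={3,4,6,7} D(W)={4,5,6} D(X)={2,5,6,7}: Y {3,4,6,7}->{3}; W {4,5,6}->{4}; X {2,5,6,7}->{7} => REVISION
Constraint 3 (W < Y) on D(W)={4} D(Y)={3}: W {4}->{}; Y {3}->{} => REVISION
Total revisions = 2

Answer: 2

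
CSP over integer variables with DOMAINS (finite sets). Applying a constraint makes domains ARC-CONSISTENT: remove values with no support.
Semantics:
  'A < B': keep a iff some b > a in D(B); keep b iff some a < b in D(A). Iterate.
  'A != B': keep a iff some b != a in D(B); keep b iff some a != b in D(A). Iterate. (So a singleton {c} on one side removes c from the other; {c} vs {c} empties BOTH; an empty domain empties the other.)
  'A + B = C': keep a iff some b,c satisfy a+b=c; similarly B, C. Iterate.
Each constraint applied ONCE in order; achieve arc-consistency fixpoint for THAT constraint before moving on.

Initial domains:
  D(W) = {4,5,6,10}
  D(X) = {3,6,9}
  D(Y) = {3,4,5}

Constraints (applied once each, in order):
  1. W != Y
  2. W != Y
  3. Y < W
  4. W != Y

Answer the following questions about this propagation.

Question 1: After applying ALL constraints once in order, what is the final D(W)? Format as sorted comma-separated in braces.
Constraint 1 (W != Y) on D(W)={4,5,6,10} D(Y)={3,4,5}: no change
Constraint 2 (W != Y) on D(W)={4,5,6,10} D(Y)={3,4,5}: no change
Constraint 3 (Y < W) on D(Y)={3,4,5} D(W)={4,5,6,10}: no change
Constraint 4 (W != Y) on D(W)={4,5,6,10} D(Y)={3,4,5}: no change
So after all 4 constraints: D(W) = {4,5,6,10}

Answer: {4,5,6,10}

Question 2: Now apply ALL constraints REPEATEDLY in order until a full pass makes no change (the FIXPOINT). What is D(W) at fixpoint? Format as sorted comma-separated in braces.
pass 0 (initial): D(W)={4,5,6,10}
pass 1: no change
Fixpoint after 1 passes: D(W) = {4,5,6,10}

Answer: {4,5,6,10}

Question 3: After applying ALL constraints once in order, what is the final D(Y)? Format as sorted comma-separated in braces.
Answer: {3,4,5}

Derivation:
Constraint 1 (W != Y) on D(W)={4,5,6,10} D(Y)={3,4,5}: no change
Constraint 2 (W != Y) on D(W)={4,5,6,10} D(Y)={3,4,5}: no change
Constraint 3 (Y < W) on D(Y)={3,4,5} D(W)={4,5,6,10}: no change
Constraint 4 (W != Y) on D(W)={4,5,6,10} D(Y)={3,4,5}: no change
So after all 4 constraints: D(Y) = {3,4,5}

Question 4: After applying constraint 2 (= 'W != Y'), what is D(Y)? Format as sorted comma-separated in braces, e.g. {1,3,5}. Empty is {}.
Constraint 1 (W != Y) on D(W)={4,5,6,10} D(Y)={3,4,5}: no change
Constraint 2 (W != Y) on D(W)={4,5,6,10} D(Y)={3,4,5}: no change
So after constraint 2: D(Y) = {3,4,5}

Answer: {3,4,5}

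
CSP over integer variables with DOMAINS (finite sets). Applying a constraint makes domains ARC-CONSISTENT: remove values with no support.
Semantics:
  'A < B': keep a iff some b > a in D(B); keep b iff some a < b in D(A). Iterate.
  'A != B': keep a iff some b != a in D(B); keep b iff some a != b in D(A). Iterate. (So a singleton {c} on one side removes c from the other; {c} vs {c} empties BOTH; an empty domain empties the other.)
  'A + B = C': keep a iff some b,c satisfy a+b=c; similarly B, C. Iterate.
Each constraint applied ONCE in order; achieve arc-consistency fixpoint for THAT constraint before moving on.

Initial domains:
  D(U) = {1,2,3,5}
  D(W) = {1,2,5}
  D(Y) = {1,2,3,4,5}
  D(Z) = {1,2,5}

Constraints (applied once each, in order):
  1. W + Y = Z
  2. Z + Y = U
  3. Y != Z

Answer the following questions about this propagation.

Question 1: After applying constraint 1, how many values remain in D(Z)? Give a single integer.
Constraint 1 (W + Y = Z) on D(W)={1,2,5} D(Y)={1,2,3,4,5} D(Z)={1,2,5}: W {1,2,5}->{1,2}; Y {1,2,3,4,5}->{1,3,4}; Z {1,2,5}->{2,5}
So after constraint 1: D(Z)={2,5}, size = 2

Answer: 2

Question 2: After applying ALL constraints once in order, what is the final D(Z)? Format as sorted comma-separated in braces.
Constraint 1 (W + Y = Z) on D(W)={1,2,5} D(Y)={1,2,3,4,5} D(Z)={1,2,5}: W {1,2,5}->{1,2}; Y {1,2,3,4,5}->{1,3,4}; Z {1,2,5}->{2,5}
Constraint 2 (Z + Y = U) on D(Z)={2,5} D(Y)={1,3,4} D(U)={1,2,3,5}: Z {2,5}->{2}; Y {1,3,4}->{1,3}; U {1,2,3,5}->{3,5}
Constraint 3 (Y != Z) on D(Y)={1,3} D(Z)={2}: no change
So after all 3 constraints: D(Z) = {2}

Answer: {2}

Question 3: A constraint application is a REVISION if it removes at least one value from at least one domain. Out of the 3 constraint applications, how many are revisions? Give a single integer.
Answer: 2

Derivation:
Constraint 1 (W + Y = Z) on D(W)={1,2,5} D(Y)={1,2,3,4,5} D(Z)={1,2,5}: W {1,2,5}->{1,2}; Y {1,2,3,4,5}->{1,3,4}; Z {1,2,5}->{2,5} => REVISION
Constraint 2 (Z + Y = U) on D(Z)={2,5} D(Y)={1,3,4} D(U)={1,2,3,5}: Z {2,5}->{2}; Y {1,3,4}->{1,3}; U {1,2,3,5}->{3,5} => REVISION
Constraint 3 (Y != Z) on D(Y)={1,3} D(Z)={2}: no change => not a revision
Total revisions = 2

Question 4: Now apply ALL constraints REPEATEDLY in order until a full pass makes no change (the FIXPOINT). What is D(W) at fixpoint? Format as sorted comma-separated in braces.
Answer: {1}

Derivation:
pass 0 (initial): D(W)={1,2,5}
pass 1: U {1,2,3,5}->{3,5}; W {1,2,5}->{1,2}; Y {1,2,3,4,5}->{1,3}; Z {1,2,5}->{2}
pass 2: U {3,5}->{3}; W {1,2}->{1}; Y {1,3}->{1}
pass 3: no change
Fixpoint after 3 passes: D(W) = {1}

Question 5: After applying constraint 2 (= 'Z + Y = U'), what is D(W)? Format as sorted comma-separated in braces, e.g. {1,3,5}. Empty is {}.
Constraint 1 (W + Y = Z) on D(W)={1,2,5} D(Y)={1,2,3,4,5} D(Z)={1,2,5}: W {1,2,5}->{1,2}; Y {1,2,3,4,5}->{1,3,4}; Z {1,2,5}->{2,5}
Constraint 2 (Z + Y = U) on D(Z)={2,5} D(Y)={1,3,4} D(U)={1,2,3,5}: Z {2,5}->{2}; Y {1,3,4}->{1,3}; U {1,2,3,5}->{3,5}
So after constraint 2: D(W) = {1,2}

Answer: {1,2}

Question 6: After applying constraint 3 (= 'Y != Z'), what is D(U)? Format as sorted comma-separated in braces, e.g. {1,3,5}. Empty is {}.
Constraint 1 (W + Y = Z) on D(W)={1,2,5} D(Y)={1,2,3,4,5} D(Z)={1,2,5}: W {1,2,5}->{1,2}; Y {1,2,3,4,5}->{1,3,4}; Z {1,2,5}->{2,5}
Constraint 2 (Z + Y = U) on D(Z)={2,5} D(Y)={1,3,4} D(U)={1,2,3,5}: Z {2,5}->{2}; Y {1,3,4}->{1,3}; U {1,2,3,5}->{3,5}
Constraint 3 (Y != Z) on D(Y)={1,3} D(Z)={2}: no change
So after constraint 3: D(U) = {3,5}

Answer: {3,5}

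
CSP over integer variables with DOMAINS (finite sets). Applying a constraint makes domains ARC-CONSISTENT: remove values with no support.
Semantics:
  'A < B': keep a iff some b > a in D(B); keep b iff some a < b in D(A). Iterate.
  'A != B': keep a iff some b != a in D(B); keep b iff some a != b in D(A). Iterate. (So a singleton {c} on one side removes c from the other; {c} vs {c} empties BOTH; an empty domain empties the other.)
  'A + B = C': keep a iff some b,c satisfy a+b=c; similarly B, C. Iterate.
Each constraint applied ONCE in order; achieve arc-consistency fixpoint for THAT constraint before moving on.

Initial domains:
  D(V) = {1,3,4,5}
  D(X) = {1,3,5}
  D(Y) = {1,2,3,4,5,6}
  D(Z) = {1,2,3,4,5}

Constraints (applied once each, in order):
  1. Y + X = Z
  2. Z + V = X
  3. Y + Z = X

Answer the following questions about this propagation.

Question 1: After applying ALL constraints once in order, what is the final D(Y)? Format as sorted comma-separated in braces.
Constraint 1 (Y + X = Z) on D(Y)={1,2,3,4,5,6} D(X)={1,3,5} D(Z)={1,2,3,4,5}: Y {1,2,3,4,5,6}->{1,2,3,4}; X {1,3,5}->{1,3}; Z {1,2,3,4,5}->{2,3,4,5}
Constraint 2 (Z + V = X) on D(Z)={2,3,4,5} D(V)={1,3,4,5} D(X)={1,3}: Z {2,3,4,5}->{2}; V {1,3,4,5}->{1}; X {1,3}->{3}
Constraint 3 (Y + Z = X) on D(Y)={1,2,3,4} D(Z)={2} D(X)={3}: Y {1,2,3,4}->{1}
So after all 3 constraints: D(Y) = {1}

Answer: {1}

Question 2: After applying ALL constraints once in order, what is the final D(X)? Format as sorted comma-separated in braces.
Constraint 1 (Y + X = Z) on D(Y)={1,2,3,4,5,6} D(X)={1,3,5} D(Z)={1,2,3,4,5}: Y {1,2,3,4,5,6}->{1,2,3,4}; X {1,3,5}->{1,3}; Z {1,2,3,4,5}->{2,3,4,5}
Constraint 2 (Z + V = X) on D(Z)={2,3,4,5} D(V)={1,3,4,5} D(X)={1,3}: Z {2,3,4,5}->{2}; V {1,3,4,5}->{1}; X {1,3}->{3}
Constraint 3 (Y + Z = X) on D(Y)={1,2,3,4} D(Z)={2} D(X)={3}: Y {1,2,3,4}->{1}
So after all 3 constraints: D(X) = {3}

Answer: {3}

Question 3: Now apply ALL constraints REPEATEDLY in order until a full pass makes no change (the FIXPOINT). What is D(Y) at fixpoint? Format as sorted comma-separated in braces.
pass 0 (initial): D(Y)={1,2,3,4,5,6}
pass 1: V {1,3,4,5}->{1}; X {1,3,5}->{3}; Y {1,2,3,4,5,6}->{1}; Z {1,2,3,4,5}->{2}
pass 2: V {1}->{}; X {3}->{}; Y {1}->{}; Z {2}->{}
pass 3: no change
Fixpoint after 3 passes: D(Y) = {}

Answer: {}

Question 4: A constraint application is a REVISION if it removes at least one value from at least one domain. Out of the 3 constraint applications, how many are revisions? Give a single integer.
Constraint 1 (Y + X = Z) on D(Y)={1,2,3,4,5,6} D(X)={1,3,5} D(Z)={1,2,3,4,5}: Y {1,2,3,4,5,6}->{1,2,3,4}; X {1,3,5}->{1,3}; Z {1,2,3,4,5}->{2,3,4,5} => REVISION
Constraint 2 (Z + V = X) on D(Z)={2,3,4,5} D(V)={1,3,4,5} D(X)={1,3}: Z {2,3,4,5}->{2}; V {1,3,4,5}->{1}; X {1,3}->{3} => REVISION
Constraint 3 (Y + Z = X) on D(Y)={1,2,3,4} D(Z)={2} D(X)={3}: Y {1,2,3,4}->{1} => REVISION
Total revisions = 3

Answer: 3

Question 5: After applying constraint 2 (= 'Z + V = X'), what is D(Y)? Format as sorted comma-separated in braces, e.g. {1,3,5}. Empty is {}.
Constraint 1 (Y + X = Z) on D(Y)={1,2,3,4,5,6} D(X)={1,3,5} D(Z)={1,2,3,4,5}: Y {1,2,3,4,5,6}->{1,2,3,4}; X {1,3,5}->{1,3}; Z {1,2,3,4,5}->{2,3,4,5}
Constraint 2 (Z + V = X) on D(Z)={2,3,4,5} D(V)={1,3,4,5} D(X)={1,3}: Z {2,3,4,5}->{2}; V {1,3,4,5}->{1}; X {1,3}->{3}
So after constraint 2: D(Y) = {1,2,3,4}

Answer: {1,2,3,4}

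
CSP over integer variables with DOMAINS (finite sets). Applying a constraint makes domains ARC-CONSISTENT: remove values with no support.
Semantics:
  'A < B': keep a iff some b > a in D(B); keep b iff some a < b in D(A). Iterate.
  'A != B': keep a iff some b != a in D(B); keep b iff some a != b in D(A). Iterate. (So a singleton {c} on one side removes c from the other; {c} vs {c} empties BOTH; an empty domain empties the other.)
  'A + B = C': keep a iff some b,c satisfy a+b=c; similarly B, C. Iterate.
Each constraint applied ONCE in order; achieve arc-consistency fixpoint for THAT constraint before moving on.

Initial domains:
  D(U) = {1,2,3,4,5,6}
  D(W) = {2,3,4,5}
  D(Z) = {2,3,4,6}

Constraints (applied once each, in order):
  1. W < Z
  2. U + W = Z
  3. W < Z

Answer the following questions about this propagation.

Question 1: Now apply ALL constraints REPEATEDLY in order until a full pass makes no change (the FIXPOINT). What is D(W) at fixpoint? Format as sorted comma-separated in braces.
Answer: {2,3,4,5}

Derivation:
pass 0 (initial): D(W)={2,3,4,5}
pass 1: U {1,2,3,4,5,6}->{1,2,3,4}; Z {2,3,4,6}->{3,4,6}
pass 2: no change
Fixpoint after 2 passes: D(W) = {2,3,4,5}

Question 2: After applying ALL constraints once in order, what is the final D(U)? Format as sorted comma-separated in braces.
Answer: {1,2,3,4}

Derivation:
Constraint 1 (W < Z) on D(W)={2,3,4,5} D(Z)={2,3,4,6}: Z {2,3,4,6}->{3,4,6}
Constraint 2 (U + W = Z) on D(U)={1,2,3,4,5,6} D(W)={2,3,4,5} D(Z)={3,4,6}: U {1,2,3,4,5,6}->{1,2,3,4}
Constraint 3 (W < Z) on D(W)={2,3,4,5} D(Z)={3,4,6}: no change
So after all 3 constraints: D(U) = {1,2,3,4}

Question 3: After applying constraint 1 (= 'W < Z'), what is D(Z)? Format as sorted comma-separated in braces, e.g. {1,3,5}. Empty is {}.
Answer: {3,4,6}

Derivation:
Constraint 1 (W < Z) on D(W)={2,3,4,5} D(Z)={2,3,4,6}: Z {2,3,4,6}->{3,4,6}
So after constraint 1: D(Z) = {3,4,6}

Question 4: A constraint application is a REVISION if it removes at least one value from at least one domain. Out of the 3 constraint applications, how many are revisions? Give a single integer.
Constraint 1 (W < Z) on D(W)={2,3,4,5} D(Z)={2,3,4,6}: Z {2,3,4,6}->{3,4,6} => REVISION
Constraint 2 (U + W = Z) on D(U)={1,2,3,4,5,6} D(W)={2,3,4,5} D(Z)={3,4,6}: U {1,2,3,4,5,6}->{1,2,3,4} => REVISION
Constraint 3 (W < Z) on D(W)={2,3,4,5} D(Z)={3,4,6}: no change => not a revision
Total revisions = 2

Answer: 2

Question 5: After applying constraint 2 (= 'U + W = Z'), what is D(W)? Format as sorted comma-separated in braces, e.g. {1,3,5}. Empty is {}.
Constraint 1 (W < Z) on D(W)={2,3,4,5} D(Z)={2,3,4,6}: Z {2,3,4,6}->{3,4,6}
Constraint 2 (U + W = Z) on D(U)={1,2,3,4,5,6} D(W)={2,3,4,5} D(Z)={3,4,6}: U {1,2,3,4,5,6}->{1,2,3,4}
So after constraint 2: D(W) = {2,3,4,5}

Answer: {2,3,4,5}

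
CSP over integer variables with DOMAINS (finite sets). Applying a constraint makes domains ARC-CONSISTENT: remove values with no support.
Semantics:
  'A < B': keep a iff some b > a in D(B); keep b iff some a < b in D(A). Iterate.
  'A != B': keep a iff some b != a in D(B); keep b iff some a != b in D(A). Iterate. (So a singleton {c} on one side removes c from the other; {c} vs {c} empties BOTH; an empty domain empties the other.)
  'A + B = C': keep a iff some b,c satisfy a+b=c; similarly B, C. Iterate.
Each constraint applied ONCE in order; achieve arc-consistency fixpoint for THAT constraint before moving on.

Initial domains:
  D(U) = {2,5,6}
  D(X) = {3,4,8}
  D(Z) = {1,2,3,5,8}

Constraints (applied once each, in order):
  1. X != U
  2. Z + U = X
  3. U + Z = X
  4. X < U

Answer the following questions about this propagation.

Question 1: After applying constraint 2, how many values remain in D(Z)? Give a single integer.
Answer: 3

Derivation:
Constraint 1 (X != U) on D(X)={3,4,8} D(U)={2,5,6}: no change
Constraint 2 (Z + U = X) on D(Z)={1,2,3,5,8} D(U)={2,5,6} D(X)={3,4,8}: Z {1,2,3,5,8}->{1,2,3}
So after constraint 2: D(Z)={1,2,3}, size = 3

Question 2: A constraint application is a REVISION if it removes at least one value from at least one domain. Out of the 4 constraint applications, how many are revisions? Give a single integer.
Constraint 1 (X != U) on D(X)={3,4,8} D(U)={2,5,6}: no change => not a revision
Constraint 2 (Z + U = X) on D(Z)={1,2,3,5,8} D(U)={2,5,6} D(X)={3,4,8}: Z {1,2,3,5,8}->{1,2,3} => REVISION
Constraint 3 (U + Z = X) on D(U)={2,5,6} D(Z)={1,2,3} D(X)={3,4,8}: no change => not a revision
Constraint 4 (X < U) on D(X)={3,4,8} D(U)={2,5,6}: X {3,4,8}->{3,4}; U {2,5,6}->{5,6} => REVISION
Total revisions = 2

Answer: 2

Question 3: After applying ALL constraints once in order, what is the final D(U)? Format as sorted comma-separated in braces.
Constraint 1 (X != U) on D(X)={3,4,8} D(U)={2,5,6}: no change
Constraint 2 (Z + U = X) on D(Z)={1,2,3,5,8} D(U)={2,5,6} D(X)={3,4,8}: Z {1,2,3,5,8}->{1,2,3}
Constraint 3 (U + Z = X) on D(U)={2,5,6} D(Z)={1,2,3} D(X)={3,4,8}: no change
Constraint 4 (X < U) on D(X)={3,4,8} D(U)={2,5,6}: X {3,4,8}->{3,4}; U {2,5,6}->{5,6}
So after all 4 constraints: D(U) = {5,6}

Answer: {5,6}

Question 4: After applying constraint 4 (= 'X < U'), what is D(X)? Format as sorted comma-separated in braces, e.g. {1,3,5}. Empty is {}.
Answer: {3,4}

Derivation:
Constraint 1 (X != U) on D(X)={3,4,8} D(U)={2,5,6}: no change
Constraint 2 (Z + U = X) on D(Z)={1,2,3,5,8} D(U)={2,5,6} D(X)={3,4,8}: Z {1,2,3,5,8}->{1,2,3}
Constraint 3 (U + Z = X) on D(U)={2,5,6} D(Z)={1,2,3} D(X)={3,4,8}: no change
Constraint 4 (X < U) on D(X)={3,4,8} D(U)={2,5,6}: X {3,4,8}->{3,4}; U {2,5,6}->{5,6}
So after constraint 4: D(X) = {3,4}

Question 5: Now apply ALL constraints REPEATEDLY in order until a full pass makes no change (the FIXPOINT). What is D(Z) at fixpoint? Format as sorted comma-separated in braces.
Answer: {}

Derivation:
pass 0 (initial): D(Z)={1,2,3,5,8}
pass 1: U {2,5,6}->{5,6}; X {3,4,8}->{3,4}; Z {1,2,3,5,8}->{1,2,3}
pass 2: U {5,6}->{}; X {3,4}->{}; Z {1,2,3}->{}
pass 3: no change
Fixpoint after 3 passes: D(Z) = {}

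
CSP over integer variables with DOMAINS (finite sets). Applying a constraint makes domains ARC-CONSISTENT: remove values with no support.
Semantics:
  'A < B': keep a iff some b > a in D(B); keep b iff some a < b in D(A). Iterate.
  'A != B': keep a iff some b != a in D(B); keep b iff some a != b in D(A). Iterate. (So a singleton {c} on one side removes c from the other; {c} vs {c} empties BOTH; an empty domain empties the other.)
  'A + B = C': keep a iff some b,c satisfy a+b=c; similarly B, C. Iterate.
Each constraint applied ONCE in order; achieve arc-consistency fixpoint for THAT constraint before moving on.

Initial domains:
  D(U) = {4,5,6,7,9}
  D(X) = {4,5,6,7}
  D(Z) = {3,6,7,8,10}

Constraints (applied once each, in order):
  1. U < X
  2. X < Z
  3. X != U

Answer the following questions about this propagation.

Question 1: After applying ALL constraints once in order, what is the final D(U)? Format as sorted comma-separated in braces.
Constraint 1 (U < X) on D(U)={4,5,6,7,9} D(X)={4,5,6,7}: U {4,5,6,7,9}->{4,5,6}; X {4,5,6,7}->{5,6,7}
Constraint 2 (X < Z) on D(X)={5,6,7} D(Z)={3,6,7,8,10}: Z {3,6,7,8,10}->{6,7,8,10}
Constraint 3 (X != U) on D(X)={5,6,7} D(U)={4,5,6}: no change
So after all 3 constraints: D(U) = {4,5,6}

Answer: {4,5,6}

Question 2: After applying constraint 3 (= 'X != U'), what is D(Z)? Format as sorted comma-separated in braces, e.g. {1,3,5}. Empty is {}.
Constraint 1 (U < X) on D(U)={4,5,6,7,9} D(X)={4,5,6,7}: U {4,5,6,7,9}->{4,5,6}; X {4,5,6,7}->{5,6,7}
Constraint 2 (X < Z) on D(X)={5,6,7} D(Z)={3,6,7,8,10}: Z {3,6,7,8,10}->{6,7,8,10}
Constraint 3 (X != U) on D(X)={5,6,7} D(U)={4,5,6}: no change
So after constraint 3: D(Z) = {6,7,8,10}

Answer: {6,7,8,10}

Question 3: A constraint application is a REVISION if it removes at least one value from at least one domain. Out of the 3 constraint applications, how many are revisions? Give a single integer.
Answer: 2

Derivation:
Constraint 1 (U < X) on D(U)={4,5,6,7,9} D(X)={4,5,6,7}: U {4,5,6,7,9}->{4,5,6}; X {4,5,6,7}->{5,6,7} => REVISION
Constraint 2 (X < Z) on D(X)={5,6,7} D(Z)={3,6,7,8,10}: Z {3,6,7,8,10}->{6,7,8,10} => REVISION
Constraint 3 (X != U) on D(X)={5,6,7} D(U)={4,5,6}: no change => not a revision
Total revisions = 2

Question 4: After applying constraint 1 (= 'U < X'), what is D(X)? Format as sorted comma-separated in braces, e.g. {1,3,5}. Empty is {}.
Constraint 1 (U < X) on D(U)={4,5,6,7,9} D(X)={4,5,6,7}: U {4,5,6,7,9}->{4,5,6}; X {4,5,6,7}->{5,6,7}
So after constraint 1: D(X) = {5,6,7}

Answer: {5,6,7}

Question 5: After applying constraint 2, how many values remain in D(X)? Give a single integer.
Answer: 3

Derivation:
Constraint 1 (U < X) on D(U)={4,5,6,7,9} D(X)={4,5,6,7}: U {4,5,6,7,9}->{4,5,6}; X {4,5,6,7}->{5,6,7}
Constraint 2 (X < Z) on D(X)={5,6,7} D(Z)={3,6,7,8,10}: Z {3,6,7,8,10}->{6,7,8,10}
So after constraint 2: D(X)={5,6,7}, size = 3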